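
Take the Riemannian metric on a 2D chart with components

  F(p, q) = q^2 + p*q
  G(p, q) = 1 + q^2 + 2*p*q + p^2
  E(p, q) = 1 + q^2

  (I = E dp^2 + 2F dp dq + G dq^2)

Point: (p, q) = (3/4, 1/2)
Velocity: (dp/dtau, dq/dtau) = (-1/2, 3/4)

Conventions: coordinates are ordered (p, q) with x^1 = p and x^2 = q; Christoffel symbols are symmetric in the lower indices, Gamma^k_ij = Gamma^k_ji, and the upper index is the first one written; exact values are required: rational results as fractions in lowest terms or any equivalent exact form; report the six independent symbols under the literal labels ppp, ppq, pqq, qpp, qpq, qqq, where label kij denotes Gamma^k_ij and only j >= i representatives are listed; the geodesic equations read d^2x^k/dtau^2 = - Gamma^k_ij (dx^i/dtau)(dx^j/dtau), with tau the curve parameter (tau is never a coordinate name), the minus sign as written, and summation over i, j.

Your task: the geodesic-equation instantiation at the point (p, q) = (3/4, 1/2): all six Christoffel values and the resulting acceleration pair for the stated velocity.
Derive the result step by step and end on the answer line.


E = 5/4, F = 5/8, G = 41/16 at the point
E_p = 0, E_q = 1, F_p = 1/2, F_q = 7/4, G_p = 5/2, G_q = 5/2
EG - F^2 = 45/16;  g^inv = (16/45) * [[41/16, -5/8], [-5/8, 5/4]]
first-kind symbols [ij,l] = (1/2)(d_i g_jl + d_j g_il - d_l g_ij): [pp,p] = E_p/2 = 0, [pp,q] = F_p - E_q/2 = 0, [pq,p] = E_q/2 = 1/2, [pq,q] = G_p/2 = 5/4, [qq,p] = F_q - G_p/2 = 1/2, [qq,q] = G_q/2 = 5/4
Gamma^p_ij = (G*[ij,p] - F*[ij,q])/(EG - F^2), Gamma^q_ij = (E*[ij,q] - F*[ij,p])/(EG - F^2)
Gamma_ppp = 0, Gamma_ppq = 8/45, Gamma_pqq = 8/45, Gamma_qpp = 0, Gamma_qpq = 4/9, Gamma_qqq = 4/9
d^2p/dtau^2 = -(Gamma_ppp*(-1/2)^2 + 2*Gamma_ppq*(-1/2)*(3/4) + Gamma_pqq*(3/4)^2) = 1/30
d^2q/dtau^2 = -(Gamma_qpp*(-1/2)^2 + 2*Gamma_qpq*(-1/2)*(3/4) + Gamma_qqq*(3/4)^2) = 1/12

Answer: Gamma_ppp = 0, Gamma_ppq = 8/45, Gamma_pqq = 8/45, Gamma_qpp = 0, Gamma_qpq = 4/9, Gamma_qqq = 4/9; accelerations (d^2p/dtau^2, d^2q/dtau^2) = (1/30, 1/12)


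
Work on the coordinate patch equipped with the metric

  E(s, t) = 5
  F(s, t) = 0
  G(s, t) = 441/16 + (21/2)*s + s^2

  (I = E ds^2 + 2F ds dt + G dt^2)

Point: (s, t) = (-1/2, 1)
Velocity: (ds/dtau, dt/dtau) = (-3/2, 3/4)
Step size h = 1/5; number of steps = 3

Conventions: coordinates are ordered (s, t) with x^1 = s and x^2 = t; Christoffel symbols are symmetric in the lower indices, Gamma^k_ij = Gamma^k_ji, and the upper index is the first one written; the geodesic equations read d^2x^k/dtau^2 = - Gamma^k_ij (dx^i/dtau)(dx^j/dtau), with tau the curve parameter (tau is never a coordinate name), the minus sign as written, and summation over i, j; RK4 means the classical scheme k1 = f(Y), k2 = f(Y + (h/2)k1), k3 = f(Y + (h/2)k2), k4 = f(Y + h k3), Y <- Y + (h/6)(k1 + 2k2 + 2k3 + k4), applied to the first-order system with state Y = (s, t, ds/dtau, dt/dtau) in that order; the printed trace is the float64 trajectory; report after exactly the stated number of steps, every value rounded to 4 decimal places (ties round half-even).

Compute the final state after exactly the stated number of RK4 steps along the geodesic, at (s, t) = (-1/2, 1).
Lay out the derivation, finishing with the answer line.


f(Y) = (ds/dtau, dt/dtau, -Gamma^s_ij Y'^i Y'^j, -Gamma^t_ij Y'^i Y'^j) with the Gammas evaluated at the stage position; h = 0.200000; intermediate values shown to 6 dp
step 0: s = -0.5000, t = 1.0000, ds/dtau = -1.5000, dt/dtau = 0.7500
step 1:
  k1: at (s, t) = (-0.500000, 1.000000), (ds/dtau, dt/dtau) = (-1.500000, 0.750000); Gamma_sss = 0.000000, Gamma_sst = 0.000000, Gamma_stt = -0.950000, Gamma_tss = 0.000000, Gamma_tst = 0.210526, Gamma_ttt = 0.000000; k1 = (-1.500000, 0.750000, 0.534375, 0.473684)
  k2: at (s, t) = (-0.650000, 1.075000), (ds/dtau, dt/dtau) = (-1.446562, 0.797368); Gamma_sss = 0.000000, Gamma_sst = 0.000000, Gamma_stt = -0.920000, Gamma_tss = 0.000000, Gamma_tst = 0.217391, Gamma_ttt = 0.000000; k2 = (-1.446562, 0.797368, 0.584933, 0.501497)
  k3: at (s, t) = (-0.644656, 1.079737), (ds/dtau, dt/dtau) = (-1.441507, 0.800150); Gamma_sss = 0.000000, Gamma_sst = 0.000000, Gamma_stt = -0.921069, Gamma_tss = 0.000000, Gamma_tst = 0.217139, Gamma_ttt = 0.000000; k3 = (-1.441507, 0.800150, 0.589705, 0.500906)
  k4: at (s, t) = (-0.788301, 1.160030), (ds/dtau, dt/dtau) = (-1.382059, 0.850181); Gamma_sss = 0.000000, Gamma_sst = 0.000000, Gamma_stt = -0.892340, Gamma_tss = 0.000000, Gamma_tst = 0.224130, Gamma_ttt = 0.000000; k4 = (-1.382059, 0.850181, 0.644990, 0.526705)
  Y <- Y + (h/6)(k1 + 2k2 + 2k3 + k4): s = -0.7886, t = 1.1598, ds/dtau = -1.3824, dt/dtau = 0.8502
step 2:
  k1: at (s, t) = (-0.788607, 1.159841), (ds/dtau, dt/dtau) = (-1.382379, 0.850173); Gamma_sss = 0.000000, Gamma_sst = 0.000000, Gamma_stt = -0.892279, Gamma_tss = 0.000000, Gamma_tst = 0.224145, Gamma_ttt = 0.000000; k1 = (-1.382379, 0.850173, 0.644934, 0.526858)
  k2: at (s, t) = (-0.926844, 1.244858), (ds/dtau, dt/dtau) = (-1.317885, 0.902859); Gamma_sss = 0.000000, Gamma_sst = 0.000000, Gamma_stt = -0.864631, Gamma_tss = 0.000000, Gamma_tst = 0.231313, Gamma_ttt = 0.000000; k2 = (-1.317885, 0.902859, 0.704808, 0.550461)
  k3: at (s, t) = (-0.920395, 1.250126), (ds/dtau, dt/dtau) = (-1.311898, 0.905219); Gamma_sss = 0.000000, Gamma_sst = 0.000000, Gamma_stt = -0.865921, Gamma_tss = 0.000000, Gamma_tst = 0.230968, Gamma_ttt = 0.000000; k3 = (-1.311898, 0.905219, 0.709555, 0.548574)
  k4: at (s, t) = (-1.050986, 1.340884), (ds/dtau, dt/dtau) = (-1.240468, 0.959888); Gamma_sss = 0.000000, Gamma_sst = 0.000000, Gamma_stt = -0.839803, Gamma_tss = 0.000000, Gamma_tst = 0.238151, Gamma_ttt = 0.000000; k4 = (-1.240468, 0.959888, 0.773782, 0.567138)
  Y <- Y + (h/6)(k1 + 2k2 + 2k3 + k4): s = -1.0514, t = 1.3407, ds/dtau = -1.2408, dt/dtau = 0.9599
step 3:
  k1: at (s, t) = (-1.051354, 1.340715), (ds/dtau, dt/dtau) = (-1.240797, 0.959909); Gamma_sss = 0.000000, Gamma_sst = 0.000000, Gamma_stt = -0.839729, Gamma_tss = 0.000000, Gamma_tst = 0.238172, Gamma_ttt = 0.000000; k1 = (-1.240797, 0.959909, 0.773747, 0.567351)
  k2: at (s, t) = (-1.175433, 1.436705), (ds/dtau, dt/dtau) = (-1.163423, 1.016644); Gamma_sss = 0.000000, Gamma_sst = 0.000000, Gamma_stt = -0.814913, Gamma_tss = 0.000000, Gamma_tst = 0.245425, Gamma_ttt = 0.000000; k2 = (-1.163423, 1.016644, 0.842266, 0.580570)
  k3: at (s, t) = (-1.167696, 1.442379), (ds/dtau, dt/dtau) = (-1.156571, 1.017966); Gamma_sss = 0.000000, Gamma_sst = 0.000000, Gamma_stt = -0.816461, Gamma_tss = 0.000000, Gamma_tst = 0.244960, Gamma_ttt = 0.000000; k3 = (-1.156571, 1.017966, 0.846061, 0.576806)
  k4: at (s, t) = (-1.282668, 1.544308), (ds/dtau, dt/dtau) = (-1.071585, 1.075270); Gamma_sss = 0.000000, Gamma_sst = 0.000000, Gamma_stt = -0.793466, Gamma_tss = 0.000000, Gamma_tst = 0.252059, Gamma_ttt = 0.000000; k4 = (-1.071585, 1.075270, 0.917410, 0.580866)
  Y <- Y + (h/6)(k1 + 2k2 + 2k3 + k4): s = -1.2831, t = 1.5442, ds/dtau = -1.0719, dt/dtau = 1.0753

Answer: s = -1.2831, t = 1.5442, ds/dtau = -1.0719, dt/dtau = 1.0753


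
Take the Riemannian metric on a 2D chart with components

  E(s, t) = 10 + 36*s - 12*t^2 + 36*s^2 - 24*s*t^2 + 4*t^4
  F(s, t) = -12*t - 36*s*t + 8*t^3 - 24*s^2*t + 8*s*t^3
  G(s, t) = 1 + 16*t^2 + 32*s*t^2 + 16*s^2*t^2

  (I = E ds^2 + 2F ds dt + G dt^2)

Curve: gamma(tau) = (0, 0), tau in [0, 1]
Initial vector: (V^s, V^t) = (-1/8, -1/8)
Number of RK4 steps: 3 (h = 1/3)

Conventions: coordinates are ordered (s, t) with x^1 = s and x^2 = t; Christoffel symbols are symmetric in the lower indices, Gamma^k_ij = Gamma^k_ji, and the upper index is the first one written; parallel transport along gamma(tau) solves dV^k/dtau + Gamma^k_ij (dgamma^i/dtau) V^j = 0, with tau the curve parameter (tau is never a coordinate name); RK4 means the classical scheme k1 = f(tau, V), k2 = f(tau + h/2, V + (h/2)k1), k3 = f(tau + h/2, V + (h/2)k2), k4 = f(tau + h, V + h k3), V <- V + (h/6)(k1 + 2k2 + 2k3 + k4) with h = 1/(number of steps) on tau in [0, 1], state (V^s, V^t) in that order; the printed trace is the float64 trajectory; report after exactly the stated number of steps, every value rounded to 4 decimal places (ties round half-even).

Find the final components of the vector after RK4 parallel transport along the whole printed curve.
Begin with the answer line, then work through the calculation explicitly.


Answer: V^s = -0.1250, V^t = -0.1250

gamma'(tau) = (0, 0); f(tau, V)^k = -Gamma^k_ij(gamma(tau)) gamma'^i(tau) V^j; h = 1/3; intermediate values shown to 6 dp
curve data and Christoffel symbols at the stage parameters:
  tau = 0.000000: gamma = (0.000000, 0.000000), gamma' = (0.000000, 0.000000); Gamma_sss = 1.800000, Gamma_sst = 0.000000, Gamma_stt = -1.200000, Gamma_tss = 0.000000, Gamma_tst = 0.000000, Gamma_ttt = 0.000000
  tau = 0.166667: gamma = (0.000000, 0.000000), gamma' = (0.000000, 0.000000); Gamma_sss = 1.800000, Gamma_sst = 0.000000, Gamma_stt = -1.200000, Gamma_tss = 0.000000, Gamma_tst = 0.000000, Gamma_ttt = 0.000000
  tau = 0.333333: gamma = (0.000000, 0.000000), gamma' = (0.000000, 0.000000); Gamma_sss = 1.800000, Gamma_sst = 0.000000, Gamma_stt = -1.200000, Gamma_tss = 0.000000, Gamma_tst = 0.000000, Gamma_ttt = 0.000000
  tau = 0.500000: gamma = (0.000000, 0.000000), gamma' = (0.000000, 0.000000); Gamma_sss = 1.800000, Gamma_sst = 0.000000, Gamma_stt = -1.200000, Gamma_tss = 0.000000, Gamma_tst = 0.000000, Gamma_ttt = 0.000000
  tau = 0.666667: gamma = (0.000000, 0.000000), gamma' = (0.000000, 0.000000); Gamma_sss = 1.800000, Gamma_sst = 0.000000, Gamma_stt = -1.200000, Gamma_tss = 0.000000, Gamma_tst = 0.000000, Gamma_ttt = 0.000000
  tau = 0.833333: gamma = (0.000000, 0.000000), gamma' = (0.000000, 0.000000); Gamma_sss = 1.800000, Gamma_sst = 0.000000, Gamma_stt = -1.200000, Gamma_tss = 0.000000, Gamma_tst = 0.000000, Gamma_ttt = 0.000000
  tau = 1.000000: gamma = (0.000000, 0.000000), gamma' = (0.000000, 0.000000); Gamma_sss = 1.800000, Gamma_sst = 0.000000, Gamma_stt = -1.200000, Gamma_tss = 0.000000, Gamma_tst = 0.000000, Gamma_ttt = 0.000000
step 0: V^s = -0.1250, V^t = -0.1250
step 1: k1 = (0.000000, 0.000000), k2 = (0.000000, 0.000000), k3 = (0.000000, 0.000000), k4 = (0.000000, 0.000000); V <- V + (h/6)(k1 + 2k2 + 2k3 + k4): V^s = -0.1250, V^t = -0.1250
step 2: k1 = (0.000000, 0.000000), k2 = (0.000000, 0.000000), k3 = (0.000000, 0.000000), k4 = (0.000000, 0.000000); V <- V + (h/6)(k1 + 2k2 + 2k3 + k4): V^s = -0.1250, V^t = -0.1250
step 3: k1 = (0.000000, 0.000000), k2 = (0.000000, 0.000000), k3 = (0.000000, 0.000000), k4 = (0.000000, 0.000000); V <- V + (h/6)(k1 + 2k2 + 2k3 + k4): V^s = -0.1250, V^t = -0.1250


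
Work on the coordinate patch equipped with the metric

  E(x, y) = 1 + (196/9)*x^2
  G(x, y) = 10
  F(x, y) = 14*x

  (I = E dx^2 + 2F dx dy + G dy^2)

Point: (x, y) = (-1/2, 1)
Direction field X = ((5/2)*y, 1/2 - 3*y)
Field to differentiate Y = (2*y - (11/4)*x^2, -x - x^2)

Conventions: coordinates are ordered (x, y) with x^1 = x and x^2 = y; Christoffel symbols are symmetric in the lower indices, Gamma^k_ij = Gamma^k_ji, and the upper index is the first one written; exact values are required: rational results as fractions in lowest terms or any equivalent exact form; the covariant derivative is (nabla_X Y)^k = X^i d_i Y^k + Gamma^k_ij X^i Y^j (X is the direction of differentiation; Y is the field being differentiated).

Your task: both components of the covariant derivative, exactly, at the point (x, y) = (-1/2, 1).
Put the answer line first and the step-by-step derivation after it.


Answer: (nabla_X Y)^x = -975/2224, (nabla_X Y)^y = 6615/2224

E = 58/9, F = -7, G = 10 at the point
E_x = -196/9, E_y = 0, F_x = 14, F_y = 0, G_x = 0, G_y = 0
EG - F^2 = 139/9;  g^inv = (9/139) * [[10, 7], [7, 58/9]]
first-kind symbols [ij,l] = (1/2)(d_i g_jl + d_j g_il - d_l g_ij): [xx,x] = E_x/2 = -98/9, [xx,y] = F_x - E_y/2 = 14, [xy,x] = E_y/2 = 0, [xy,y] = G_x/2 = 0, [yy,x] = F_y - G_x/2 = 0, [yy,y] = G_y/2 = 0
Gamma^x_ij = (G*[ij,x] - F*[ij,y])/(EG - F^2), Gamma^y_ij = (E*[ij,y] - F*[ij,x])/(EG - F^2)
Gamma_xxx = -98/139, Gamma_xxy = 0, Gamma_xyy = 0, Gamma_yxx = 126/139, Gamma_yxy = 0, Gamma_yyy = 0
X = (5/2, -5/2), Y = (21/16, 1/4) at the point


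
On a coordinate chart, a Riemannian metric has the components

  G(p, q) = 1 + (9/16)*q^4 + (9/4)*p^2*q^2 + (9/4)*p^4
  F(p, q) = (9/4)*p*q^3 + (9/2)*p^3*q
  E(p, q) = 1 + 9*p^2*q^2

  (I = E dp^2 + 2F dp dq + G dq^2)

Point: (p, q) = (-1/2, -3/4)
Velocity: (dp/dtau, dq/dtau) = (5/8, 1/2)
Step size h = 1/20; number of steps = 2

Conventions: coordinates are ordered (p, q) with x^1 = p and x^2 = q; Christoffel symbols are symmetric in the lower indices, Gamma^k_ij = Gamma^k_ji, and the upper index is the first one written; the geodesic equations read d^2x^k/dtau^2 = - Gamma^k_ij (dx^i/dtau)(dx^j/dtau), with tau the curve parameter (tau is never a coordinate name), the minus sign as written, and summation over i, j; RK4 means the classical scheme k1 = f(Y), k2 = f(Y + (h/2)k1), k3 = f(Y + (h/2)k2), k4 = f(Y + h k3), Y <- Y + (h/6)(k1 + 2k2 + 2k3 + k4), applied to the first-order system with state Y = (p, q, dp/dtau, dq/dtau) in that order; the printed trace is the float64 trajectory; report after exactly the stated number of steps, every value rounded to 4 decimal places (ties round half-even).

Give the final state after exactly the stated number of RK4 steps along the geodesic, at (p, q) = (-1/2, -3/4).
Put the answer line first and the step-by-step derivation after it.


Answer: p = -0.4331, q = -0.6969, dp/dtau = 0.7153, dq/dtau = 0.5641

f(Y) = (dp/dtau, dq/dtau, -Gamma^p_ij Y'^i Y'^j, -Gamma^q_ij Y'^i Y'^j) with the Gammas evaluated at the stage position; h = 0.050000; intermediate values shown to 6 dp
step 0: p = -0.5000, q = -0.7500, dp/dtau = 0.6250, dq/dtau = 0.5000
step 1:
  k1: at (p, q) = (-0.500000, -0.750000), (dp/dtau, dq/dtau) = (0.625000, 0.500000); Gamma_ppp = -0.872654, Gamma_ppq = -0.581769, Gamma_pqq = -0.436327, Gamma_qpp = -0.618130, Gamma_qpq = -0.412087, Gamma_qqq = -0.309065; k1 = (0.625000, 0.500000, 0.813568, 0.576277)
  k2: at (p, q) = (-0.484375, -0.737500), (dp/dtau, dq/dtau) = (0.645339, 0.514407); Gamma_ppp = -0.869844, Gamma_ppq = -0.571296, Gamma_pqq = -0.434922, Gamma_qpp = -0.616750, Gamma_qpq = -0.405069, Gamma_qqq = -0.308375; k2 = (0.645339, 0.514407, 0.856647, 0.607392)
  k3: at (p, q) = (-0.483867, -0.737140), (dp/dtau, dq/dtau) = (0.646416, 0.515185); Gamma_ppp = -0.869759, Gamma_ppq = -0.570919, Gamma_pqq = -0.434879, Gamma_qpp = -0.616715, Gamma_qpq = -0.404818, Gamma_qqq = -0.308358; k3 = (0.646416, 0.515185, 0.859115, 0.609168)
  k4: at (p, q) = (-0.467679, -0.724241), (dp/dtau, dq/dtau) = (0.667956, 0.530458); Gamma_ppp = -0.864757, Gamma_ppq = -0.558418, Gamma_pqq = -0.432379, Gamma_qpp = -0.613997, Gamma_qpq = -0.396489, Gamma_qqq = -0.306998; k4 = (0.667956, 0.530458, 0.903210, 0.641299)
  Y <- Y + (h/6)(k1 + 2k2 + 2k3 + k4): p = -0.4677, q = -0.7243, dp/dtau = 0.6679, dq/dtau = 0.5304
step 2:
  k1: at (p, q) = (-0.467696, -0.724253), (dp/dtau, dq/dtau) = (0.667903, 0.530422); Gamma_ppp = -0.864763, Gamma_ppq = -0.558432, Gamma_pqq = -0.432381, Gamma_qpp = -0.613999, Gamma_qpq = -0.396498, Gamma_qqq = -0.307000; k1 = (0.667903, 0.530422, 0.903087, 0.641210)
  k2: at (p, q) = (-0.450999, -0.710992), (dp/dtau, dq/dtau) = (0.690480, 0.546453); Gamma_ppp = -0.857242, Gamma_ppq = -0.543768, Gamma_pqq = -0.428621, Gamma_qpp = -0.609741, Gamma_qpq = -0.386773, Gamma_qqq = -0.304871; k2 = (0.690480, 0.546453, 0.947034, 0.673609)
  k3: at (p, q) = (-0.450434, -0.710592), (dp/dtau, dq/dtau) = (0.691578, 0.547263); Gamma_ppp = -0.856988, Gamma_ppq = -0.543233, Gamma_pqq = -0.428494, Gamma_qpp = -0.609606, Gamma_qpq = -0.386421, Gamma_qqq = -0.304803; k3 = (0.691578, 0.547263, 0.949414, 0.675352)
  k4: at (p, q) = (-0.433117, -0.696890), (dp/dtau, dq/dtau) = (0.715373, 0.564190); Gamma_ppp = -0.846358, Gamma_ppq = -0.526012, Gamma_pqq = -0.423179, Gamma_qpp = -0.603455, Gamma_qpq = -0.375048, Gamma_qqq = -0.301728; k4 = (0.715373, 0.564190, 0.992437, 0.707610)
  Y <- Y + (h/6)(k1 + 2k2 + 2k3 + k4): p = -0.4331, q = -0.6969, dp/dtau = 0.7153, dq/dtau = 0.5641


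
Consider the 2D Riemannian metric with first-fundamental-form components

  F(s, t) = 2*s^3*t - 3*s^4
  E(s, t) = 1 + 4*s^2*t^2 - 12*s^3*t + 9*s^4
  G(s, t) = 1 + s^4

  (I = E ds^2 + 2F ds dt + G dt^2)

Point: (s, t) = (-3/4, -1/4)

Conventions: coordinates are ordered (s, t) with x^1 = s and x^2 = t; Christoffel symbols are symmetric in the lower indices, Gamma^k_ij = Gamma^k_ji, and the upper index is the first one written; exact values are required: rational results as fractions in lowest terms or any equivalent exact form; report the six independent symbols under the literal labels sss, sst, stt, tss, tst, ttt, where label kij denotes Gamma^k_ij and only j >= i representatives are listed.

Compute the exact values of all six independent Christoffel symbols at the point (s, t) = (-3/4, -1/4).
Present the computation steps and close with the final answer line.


E = 697/256, F = -189/256, G = 337/256 at the point
E_s = -21/2, E_t = 63/16, F_s = 135/32, F_t = -27/32, G_s = -27/16, G_t = 0
EG - F^2 = 389/128;  g^inv = (128/389) * [[337/256, 189/256], [189/256, 697/256]]
first-kind symbols [ij,l] = (1/2)(d_i g_jl + d_j g_il - d_l g_ij): [ss,s] = E_s/2 = -21/4, [ss,t] = F_s - E_t/2 = 9/4, [st,s] = E_t/2 = 63/32, [st,t] = G_s/2 = -27/32, [tt,s] = F_t - G_s/2 = 0, [tt,t] = G_t/2 = 0
Gamma^s_ij = (G*[ij,s] - F*[ij,t])/(EG - F^2), Gamma^t_ij = (E*[ij,t] - F*[ij,s])/(EG - F^2)

Answer: Gamma_sss = -672/389, Gamma_sst = 252/389, Gamma_stt = 0, Gamma_tss = 288/389, Gamma_tst = -108/389, Gamma_ttt = 0


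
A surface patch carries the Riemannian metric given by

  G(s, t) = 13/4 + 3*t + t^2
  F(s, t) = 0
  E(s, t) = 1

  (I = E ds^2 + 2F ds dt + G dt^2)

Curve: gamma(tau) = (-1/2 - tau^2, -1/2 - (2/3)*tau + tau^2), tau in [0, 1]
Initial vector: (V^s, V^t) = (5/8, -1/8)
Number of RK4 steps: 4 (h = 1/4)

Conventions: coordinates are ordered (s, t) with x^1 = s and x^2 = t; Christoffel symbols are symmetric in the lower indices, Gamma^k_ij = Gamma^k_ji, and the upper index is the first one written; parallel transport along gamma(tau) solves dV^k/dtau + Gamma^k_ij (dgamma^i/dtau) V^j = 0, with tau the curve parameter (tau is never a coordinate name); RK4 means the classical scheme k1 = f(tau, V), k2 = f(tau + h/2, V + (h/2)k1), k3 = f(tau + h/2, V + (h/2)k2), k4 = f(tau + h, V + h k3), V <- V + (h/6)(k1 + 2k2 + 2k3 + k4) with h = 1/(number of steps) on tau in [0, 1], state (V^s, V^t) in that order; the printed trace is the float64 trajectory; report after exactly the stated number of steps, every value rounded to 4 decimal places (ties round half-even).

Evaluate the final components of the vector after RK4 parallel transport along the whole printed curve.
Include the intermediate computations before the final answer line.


gamma'(tau) = (-2*tau, -2/3 + 2*tau); f(tau, V)^k = -Gamma^k_ij(gamma(tau)) gamma'^i(tau) V^j; h = 1/4; intermediate values shown to 6 dp
curve data and Christoffel symbols at the stage parameters:
  tau = 0.000000: gamma = (-0.500000, -0.500000), gamma' = (0.000000, -0.666667); Gamma_sss = 0.000000, Gamma_sst = 0.000000, Gamma_stt = 0.000000, Gamma_tss = 0.000000, Gamma_tst = 0.000000, Gamma_ttt = 0.500000
  tau = 0.125000: gamma = (-0.515625, -0.567708), gamma' = (-0.250000, -0.416667); Gamma_sss = 0.000000, Gamma_sst = 0.000000, Gamma_stt = 0.000000, Gamma_tss = 0.000000, Gamma_tst = 0.000000, Gamma_ttt = 0.498774
  tau = 0.250000: gamma = (-0.562500, -0.604167), gamma' = (-0.500000, -0.166667); Gamma_sss = 0.000000, Gamma_sst = 0.000000, Gamma_stt = 0.000000, Gamma_tss = 0.000000, Gamma_tst = 0.000000, Gamma_ttt = 0.496990
  tau = 0.375000: gamma = (-0.640625, -0.609375), gamma' = (-0.750000, 0.083333); Gamma_sss = 0.000000, Gamma_sst = 0.000000, Gamma_stt = 0.000000, Gamma_tss = 0.000000, Gamma_tst = 0.000000, Gamma_ttt = 0.496664
  tau = 0.500000: gamma = (-0.750000, -0.583333), gamma' = (-1.000000, 0.333333); Gamma_sss = 0.000000, Gamma_sst = 0.000000, Gamma_stt = 0.000000, Gamma_tss = 0.000000, Gamma_tst = 0.000000, Gamma_ttt = 0.498113
  tau = 0.625000: gamma = (-0.890625, -0.526042), gamma' = (-1.250000, 0.583333); Gamma_sss = 0.000000, Gamma_sst = 0.000000, Gamma_stt = 0.000000, Gamma_tss = 0.000000, Gamma_tst = 0.000000, Gamma_ttt = 0.499826
  tau = 0.750000: gamma = (-1.062500, -0.437500), gamma' = (-1.500000, 0.833333); Gamma_sss = 0.000000, Gamma_sst = 0.000000, Gamma_stt = 0.000000, Gamma_tss = 0.000000, Gamma_tst = 0.000000, Gamma_ttt = 0.499083
  tau = 0.875000: gamma = (-1.265625, -0.317708), gamma' = (-1.750000, 1.083333); Gamma_sss = 0.000000, Gamma_sst = 0.000000, Gamma_stt = 0.000000, Gamma_tss = 0.000000, Gamma_tst = 0.000000, Gamma_ttt = 0.493071
  tau = 1.000000: gamma = (-1.500000, -0.166667), gamma' = (-2.000000, 1.333333); Gamma_sss = 0.000000, Gamma_sst = 0.000000, Gamma_stt = 0.000000, Gamma_tss = 0.000000, Gamma_tst = 0.000000, Gamma_ttt = 0.480000
step 0: V^s = 0.6250, V^t = -0.1250
step 1: k1 = (0.000000, -0.041667), k2 = (0.000000, -0.027060), k3 = (0.000000, -0.026681), k4 = (0.000000, -0.010906); V <- V + (h/6)(k1 + 2k2 + 2k3 + k4): V^s = 0.6250, V^t = -0.1317
step 2: k1 = (0.000000, -0.010906), k2 = (0.000000, 0.005506), k3 = (0.000000, 0.005421), k4 = (0.000000, 0.021637); V <- V + (h/6)(k1 + 2k2 + 2k3 + k4): V^s = 0.6250, V^t = -0.1303
step 3: k1 = (0.000000, 0.021637), k2 = (0.000000, 0.037206), k3 = (0.000000, 0.036638), k4 = (0.000000, 0.050387); V <- V + (h/6)(k1 + 2k2 + 2k3 + k4): V^s = 0.6250, V^t = -0.1212
step 4: k1 = (0.000000, 0.050389), k2 = (0.000000, 0.061353), k3 = (0.000000, 0.060620), k4 = (0.000000, 0.067841); V <- V + (h/6)(k1 + 2k2 + 2k3 + k4): V^s = 0.6250, V^t = -0.1061

Answer: V^s = 0.6250, V^t = -0.1061


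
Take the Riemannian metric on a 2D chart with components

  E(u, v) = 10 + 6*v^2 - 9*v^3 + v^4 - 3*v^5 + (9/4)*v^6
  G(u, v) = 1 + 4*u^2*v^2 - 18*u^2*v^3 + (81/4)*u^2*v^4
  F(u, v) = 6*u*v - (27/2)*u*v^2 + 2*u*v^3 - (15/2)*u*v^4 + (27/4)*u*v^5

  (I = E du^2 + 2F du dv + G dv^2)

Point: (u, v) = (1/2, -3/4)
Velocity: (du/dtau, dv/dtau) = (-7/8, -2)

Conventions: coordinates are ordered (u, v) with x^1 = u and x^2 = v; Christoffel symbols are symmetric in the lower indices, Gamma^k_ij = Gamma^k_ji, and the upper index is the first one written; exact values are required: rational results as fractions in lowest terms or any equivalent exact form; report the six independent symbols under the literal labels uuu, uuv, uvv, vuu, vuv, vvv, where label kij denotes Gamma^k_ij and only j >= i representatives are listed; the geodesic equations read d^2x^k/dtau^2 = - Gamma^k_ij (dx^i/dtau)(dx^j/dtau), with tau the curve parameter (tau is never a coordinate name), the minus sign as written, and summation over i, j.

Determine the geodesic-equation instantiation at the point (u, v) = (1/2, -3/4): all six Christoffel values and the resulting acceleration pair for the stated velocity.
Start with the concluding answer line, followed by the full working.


Answer: Gamma_uuu = 0, Gamma_uuv = -277092/371317, Gamma_uvv = 300720/371317, Gamma_vuu = 0, Gamma_vuv = 133128/371317, Gamma_vvv = -144480/371317; accelerations (d^2u/dtau^2, d^2v/dtau^2) = (-233058/371317, 111972/371317)

E = 304753/16384, F = -69273/8192, G = 20737/4096 at the point
E_u = 0, E_v = -69273/2048, F_u = -69273/4096, F_v = 54231/2048, G_u = 16641/1024, G_v = -4515/256
EG - F^2 = 371317/16384;  g^inv = (16384/371317) * [[20737/4096, 69273/8192], [69273/8192, 304753/16384]]
first-kind symbols [ij,l] = (1/2)(d_i g_jl + d_j g_il - d_l g_ij): [uu,u] = E_u/2 = 0, [uu,v] = F_u - E_v/2 = 0, [uv,u] = E_v/2 = -69273/4096, [uv,v] = G_u/2 = 16641/2048, [vv,u] = F_v - G_u/2 = 18795/1024, [vv,v] = G_v/2 = -4515/512
Gamma^u_ij = (G*[ij,u] - F*[ij,v])/(EG - F^2), Gamma^v_ij = (E*[ij,v] - F*[ij,u])/(EG - F^2)
Gamma_uuu = 0, Gamma_uuv = -277092/371317, Gamma_uvv = 300720/371317, Gamma_vuu = 0, Gamma_vuv = 133128/371317, Gamma_vvv = -144480/371317
d^2u/dtau^2 = -(Gamma_uuu*(-7/8)^2 + 2*Gamma_uuv*(-7/8)*(-2) + Gamma_uvv*(-2)^2) = -233058/371317
d^2v/dtau^2 = -(Gamma_vuu*(-7/8)^2 + 2*Gamma_vuv*(-7/8)*(-2) + Gamma_vvv*(-2)^2) = 111972/371317


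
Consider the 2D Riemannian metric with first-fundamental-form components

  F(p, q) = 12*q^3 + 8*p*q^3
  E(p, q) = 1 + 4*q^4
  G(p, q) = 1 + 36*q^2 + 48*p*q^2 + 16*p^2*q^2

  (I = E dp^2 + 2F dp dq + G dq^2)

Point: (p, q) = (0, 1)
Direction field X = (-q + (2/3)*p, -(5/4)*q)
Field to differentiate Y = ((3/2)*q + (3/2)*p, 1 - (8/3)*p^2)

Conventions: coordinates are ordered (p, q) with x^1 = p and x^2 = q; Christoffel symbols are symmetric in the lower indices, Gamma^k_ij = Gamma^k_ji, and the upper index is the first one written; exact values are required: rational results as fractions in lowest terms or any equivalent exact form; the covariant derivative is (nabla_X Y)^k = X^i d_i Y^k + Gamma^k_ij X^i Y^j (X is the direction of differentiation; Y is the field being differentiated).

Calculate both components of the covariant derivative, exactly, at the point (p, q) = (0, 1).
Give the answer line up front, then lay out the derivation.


Answer: (nabla_X Y)^p = -1411/328, (nabla_X Y)^q = -114/41

E = 5, F = 12, G = 37 at the point
E_p = 0, E_q = 16, F_p = 8, F_q = 36, G_p = 48, G_q = 72
EG - F^2 = 41;  g^inv = (1/41) * [[37, -12], [-12, 5]]
first-kind symbols [ij,l] = (1/2)(d_i g_jl + d_j g_il - d_l g_ij): [pp,p] = E_p/2 = 0, [pp,q] = F_p - E_q/2 = 0, [pq,p] = E_q/2 = 8, [pq,q] = G_p/2 = 24, [qq,p] = F_q - G_p/2 = 12, [qq,q] = G_q/2 = 36
Gamma^p_ij = (G*[ij,p] - F*[ij,q])/(EG - F^2), Gamma^q_ij = (E*[ij,q] - F*[ij,p])/(EG - F^2)
Gamma_ppp = 0, Gamma_ppq = 8/41, Gamma_pqq = 12/41, Gamma_qpp = 0, Gamma_qpq = 24/41, Gamma_qqq = 36/41
X = (-1, -5/4), Y = (3/2, 1) at the point


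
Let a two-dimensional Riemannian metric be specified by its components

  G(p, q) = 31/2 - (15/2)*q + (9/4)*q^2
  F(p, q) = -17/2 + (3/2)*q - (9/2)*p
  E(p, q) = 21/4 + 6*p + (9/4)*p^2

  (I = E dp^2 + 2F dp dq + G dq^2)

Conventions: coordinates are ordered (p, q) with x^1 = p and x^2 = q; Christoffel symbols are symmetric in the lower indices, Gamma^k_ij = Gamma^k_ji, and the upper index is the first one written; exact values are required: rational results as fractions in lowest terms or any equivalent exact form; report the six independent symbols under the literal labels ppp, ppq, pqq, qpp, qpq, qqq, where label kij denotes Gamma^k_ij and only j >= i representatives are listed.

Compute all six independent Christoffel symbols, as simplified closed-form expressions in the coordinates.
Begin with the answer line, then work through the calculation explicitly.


Answer: Gamma_ppp = (81*p*q^2 - 270*p*q + 234*p + 108*q^2 - 252*q + 132)/(81*p^2*q^2 - 270*p^2*q + 234*p^2 + 216*p*q^2 - 504*p*q + 264*p + 153*q^2 - 222*q + 146), Gamma_ppq = 0, Gamma_pqq = (162*p*q - 270*p + 216*q - 138)/(81*p^2*q^2 - 270*p^2*q + 234*p^2 + 216*p*q^2 - 504*p*q + 264*p + 153*q^2 - 222*q + 146), Gamma_qpp = (-54*p*q + 90*p - 72*q + 30)/(81*p^2*q^2 - 270*p^2*q + 234*p^2 + 216*p*q^2 - 504*p*q + 264*p + 153*q^2 - 222*q + 146), Gamma_qpq = 0, Gamma_qqq = (81*p^2*q - 135*p^2 + 216*p*q - 252*p + 153*q - 111)/(81*p^2*q^2 - 270*p^2*q + 234*p^2 + 216*p*q^2 - 504*p*q + 264*p + 153*q^2 - 222*q + 146)

E = 21/4 + 6*p + (9/4)*p^2; F = -17/2 + (3/2)*q - (9/2)*p; G = 31/2 - (15/2)*q + (9/4)*q^2
Gamma^k_ij = (1/2) g^{kl} (d_i g_jl + d_j g_il - d_l g_ij), with g^inv = (1/(EG-F^2)) [[G, -F], [-F, E]]
first partials: E_p = 6 + (9/2)*p, E_q = 0, F_p = -9/2, F_q = 3/2, G_p = 0, G_q = -15/2 + (9/2)*q
D = EG - F^2 = 73/8 - (111/8)*q + (33/2)*p + (153/16)*q^2 - (63/2)*p*q + (117/8)*p^2 + (27/2)*p*q^2 - (135/8)*p^2*q + (81/16)*p^2*q^2
expanded: Gamma^p_pp = (G E_p - 2F F_p + F E_q)/(2D), Gamma^p_pq = (G E_q - F G_p)/(2D), Gamma^p_qq = (2G F_q - G G_p - F G_q)/(2D), Gamma^q_pp = (2E F_p - E E_q - F E_p)/(2D), Gamma^q_pq = (E G_p - F E_q)/(2D), Gamma^q_qq = (E G_q - 2F F_q + F G_p)/(2D); substitute and cancel common factors


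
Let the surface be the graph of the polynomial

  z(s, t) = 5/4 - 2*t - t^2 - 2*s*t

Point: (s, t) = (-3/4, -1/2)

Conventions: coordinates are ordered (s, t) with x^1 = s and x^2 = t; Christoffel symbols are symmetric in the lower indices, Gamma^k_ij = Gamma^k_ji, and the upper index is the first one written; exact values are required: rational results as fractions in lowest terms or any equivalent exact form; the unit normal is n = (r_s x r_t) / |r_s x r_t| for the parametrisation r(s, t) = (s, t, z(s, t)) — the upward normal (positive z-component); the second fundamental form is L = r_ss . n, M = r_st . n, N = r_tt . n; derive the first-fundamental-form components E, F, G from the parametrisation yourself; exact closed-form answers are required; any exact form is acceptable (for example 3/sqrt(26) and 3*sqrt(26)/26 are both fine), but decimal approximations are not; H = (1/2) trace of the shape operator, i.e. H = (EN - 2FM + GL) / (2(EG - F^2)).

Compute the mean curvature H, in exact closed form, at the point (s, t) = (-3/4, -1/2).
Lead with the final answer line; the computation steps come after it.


Answer: H = -8/27

z_s = 1, z_t = 1/2, z_ss = 0, z_st = -2, z_tt = -2
E = 2, F = 1/2, G = 5/4; answer radicand W^2 = 9/4
unnormalised second-form numerators: l = 0, m = -2, n = -2; L = l/sqrt(9/4), and similarly M = m/sqrt(W^2), N = n/sqrt(W^2)
H = (E*n - 2*F*m + G*l) / (2*(EG - F^2)*sqrt(W^2)); E*n - 2*F*m + G*l = -2, EG - F^2 = 9/4, so H = (-4/9)/sqrt(9/4)


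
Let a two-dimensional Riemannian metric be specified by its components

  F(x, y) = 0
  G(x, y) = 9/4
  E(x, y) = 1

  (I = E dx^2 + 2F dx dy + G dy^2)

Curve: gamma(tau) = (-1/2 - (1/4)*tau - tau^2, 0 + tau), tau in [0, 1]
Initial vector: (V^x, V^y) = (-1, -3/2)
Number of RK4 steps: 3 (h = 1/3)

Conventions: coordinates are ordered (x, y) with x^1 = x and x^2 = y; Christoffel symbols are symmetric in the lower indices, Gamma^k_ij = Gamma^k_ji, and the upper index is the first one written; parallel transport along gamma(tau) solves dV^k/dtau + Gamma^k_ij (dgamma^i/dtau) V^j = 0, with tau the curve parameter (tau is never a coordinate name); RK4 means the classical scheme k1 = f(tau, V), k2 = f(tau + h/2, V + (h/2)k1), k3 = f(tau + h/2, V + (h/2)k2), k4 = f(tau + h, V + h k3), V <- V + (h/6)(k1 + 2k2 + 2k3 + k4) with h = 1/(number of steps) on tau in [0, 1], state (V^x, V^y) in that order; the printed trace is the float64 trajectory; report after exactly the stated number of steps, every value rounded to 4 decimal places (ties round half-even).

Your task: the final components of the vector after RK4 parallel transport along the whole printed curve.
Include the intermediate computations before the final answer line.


gamma'(tau) = (-1/4 - 2*tau, 1); f(tau, V)^k = -Gamma^k_ij(gamma(tau)) gamma'^i(tau) V^j; h = 1/3; intermediate values shown to 6 dp
curve data and Christoffel symbols at the stage parameters:
  tau = 0.000000: gamma = (-0.500000, 0.000000), gamma' = (-0.250000, 1.000000); Gamma_xxx = 0.000000, Gamma_xxy = 0.000000, Gamma_xyy = 0.000000, Gamma_yxx = 0.000000, Gamma_yxy = 0.000000, Gamma_yyy = 0.000000
  tau = 0.166667: gamma = (-0.569444, 0.166667), gamma' = (-0.583333, 1.000000); Gamma_xxx = 0.000000, Gamma_xxy = 0.000000, Gamma_xyy = 0.000000, Gamma_yxx = 0.000000, Gamma_yxy = 0.000000, Gamma_yyy = 0.000000
  tau = 0.333333: gamma = (-0.694444, 0.333333), gamma' = (-0.916667, 1.000000); Gamma_xxx = 0.000000, Gamma_xxy = 0.000000, Gamma_xyy = 0.000000, Gamma_yxx = 0.000000, Gamma_yxy = 0.000000, Gamma_yyy = 0.000000
  tau = 0.500000: gamma = (-0.875000, 0.500000), gamma' = (-1.250000, 1.000000); Gamma_xxx = 0.000000, Gamma_xxy = 0.000000, Gamma_xyy = 0.000000, Gamma_yxx = 0.000000, Gamma_yxy = 0.000000, Gamma_yyy = 0.000000
  tau = 0.666667: gamma = (-1.111111, 0.666667), gamma' = (-1.583333, 1.000000); Gamma_xxx = 0.000000, Gamma_xxy = 0.000000, Gamma_xyy = 0.000000, Gamma_yxx = 0.000000, Gamma_yxy = 0.000000, Gamma_yyy = 0.000000
  tau = 0.833333: gamma = (-1.402778, 0.833333), gamma' = (-1.916667, 1.000000); Gamma_xxx = 0.000000, Gamma_xxy = 0.000000, Gamma_xyy = 0.000000, Gamma_yxx = 0.000000, Gamma_yxy = 0.000000, Gamma_yyy = 0.000000
  tau = 1.000000: gamma = (-1.750000, 1.000000), gamma' = (-2.250000, 1.000000); Gamma_xxx = 0.000000, Gamma_xxy = 0.000000, Gamma_xyy = 0.000000, Gamma_yxx = 0.000000, Gamma_yxy = 0.000000, Gamma_yyy = 0.000000
step 0: V^x = -1.0000, V^y = -1.5000
step 1: k1 = (0.000000, 0.000000), k2 = (0.000000, 0.000000), k3 = (0.000000, 0.000000), k4 = (0.000000, 0.000000); V <- V + (h/6)(k1 + 2k2 + 2k3 + k4): V^x = -1.0000, V^y = -1.5000
step 2: k1 = (0.000000, 0.000000), k2 = (0.000000, 0.000000), k3 = (0.000000, 0.000000), k4 = (0.000000, 0.000000); V <- V + (h/6)(k1 + 2k2 + 2k3 + k4): V^x = -1.0000, V^y = -1.5000
step 3: k1 = (0.000000, 0.000000), k2 = (0.000000, 0.000000), k3 = (0.000000, 0.000000), k4 = (0.000000, 0.000000); V <- V + (h/6)(k1 + 2k2 + 2k3 + k4): V^x = -1.0000, V^y = -1.5000

Answer: V^x = -1.0000, V^y = -1.5000


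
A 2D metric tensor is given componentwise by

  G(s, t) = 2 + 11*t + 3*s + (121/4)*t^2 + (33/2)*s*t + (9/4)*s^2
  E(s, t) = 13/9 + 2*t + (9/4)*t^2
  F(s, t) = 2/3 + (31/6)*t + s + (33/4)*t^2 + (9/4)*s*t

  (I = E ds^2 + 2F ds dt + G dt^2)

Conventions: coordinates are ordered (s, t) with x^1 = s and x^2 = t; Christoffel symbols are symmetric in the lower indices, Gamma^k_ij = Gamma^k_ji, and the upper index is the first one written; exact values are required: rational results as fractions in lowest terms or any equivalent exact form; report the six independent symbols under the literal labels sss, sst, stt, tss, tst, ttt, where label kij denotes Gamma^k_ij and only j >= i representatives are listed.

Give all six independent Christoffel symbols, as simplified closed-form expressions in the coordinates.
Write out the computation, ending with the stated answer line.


E = 13/9 + 2*t + (9/4)*t^2; F = 2/3 + (31/6)*t + s + (33/4)*t^2 + (9/4)*s*t; G = 2 + 11*t + 3*s + (121/4)*t^2 + (33/2)*s*t + (9/4)*s^2
Gamma^k_ij = (1/2) g^{kl} (d_i g_jl + d_j g_il - d_l g_ij), with g^inv = (1/(EG-F^2)) [[G, -F], [-F, E]]
first partials: E_s = 0, E_t = 2 + (9/2)*t, F_s = 1 + (9/4)*t, F_t = 31/6 + (33/2)*t + (9/4)*s, G_s = 3 + (33/2)*t + (9/2)*s, G_t = 11 + (121/2)*t + (33/2)*s
D = EG - F^2 = 22/9 + 13*t + 3*s + (65/2)*t^2 + (33/2)*s*t + (9/4)*s^2
expanded: Gamma^s_ss = (G E_s - 2F F_s + F E_t)/(2D), Gamma^s_st = (G E_t - F G_s)/(2D), Gamma^s_tt = (2G F_t - G G_s - F G_t)/(2D), Gamma^t_ss = (2E F_s - E E_t - F E_s)/(2D), Gamma^t_st = (E G_s - F E_t)/(2D), Gamma^t_tt = (E G_t - 2F F_t + F G_s)/(2D); substitute and cancel common factors

Answer: Gamma_sss = 0, Gamma_sst = (81*t + 36)/(81*s^2 + 594*s*t + 108*s + 1170*t^2 + 468*t + 88), Gamma_stt = (297*t + 132)/(81*s^2 + 594*s*t + 108*s + 1170*t^2 + 468*t + 88), Gamma_tss = 0, Gamma_tst = (81*s + 297*t + 54)/(81*s^2 + 594*s*t + 108*s + 1170*t^2 + 468*t + 88), Gamma_ttt = (297*s + 1089*t + 198)/(81*s^2 + 594*s*t + 108*s + 1170*t^2 + 468*t + 88)


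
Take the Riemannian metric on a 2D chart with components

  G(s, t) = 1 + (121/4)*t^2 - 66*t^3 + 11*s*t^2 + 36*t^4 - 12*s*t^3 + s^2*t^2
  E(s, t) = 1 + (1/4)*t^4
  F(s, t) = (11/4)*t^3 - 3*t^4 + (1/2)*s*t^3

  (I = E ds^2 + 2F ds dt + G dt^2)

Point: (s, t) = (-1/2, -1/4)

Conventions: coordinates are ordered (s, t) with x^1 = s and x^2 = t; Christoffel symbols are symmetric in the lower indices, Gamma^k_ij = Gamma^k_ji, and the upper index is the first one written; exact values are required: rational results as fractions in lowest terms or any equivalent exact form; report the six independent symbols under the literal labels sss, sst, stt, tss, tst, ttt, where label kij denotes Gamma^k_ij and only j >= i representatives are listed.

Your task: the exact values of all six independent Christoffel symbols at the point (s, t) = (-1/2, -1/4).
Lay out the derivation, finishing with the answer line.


E = 1025/1024, F = -13/256, G = 233/64 at the point
E_s = 0, E_t = -1/64, F_s = -1/128, F_t = 21/32, G_s = 13/16, G_t = -26
EG - F^2 = 3729/1024;  g^inv = (1024/3729) * [[233/64, 13/256], [13/256, 1025/1024]]
first-kind symbols [ij,l] = (1/2)(d_i g_jl + d_j g_il - d_l g_ij): [ss,s] = E_s/2 = 0, [ss,t] = F_s - E_t/2 = 0, [st,s] = E_t/2 = -1/128, [st,t] = G_s/2 = 13/32, [tt,s] = F_t - G_s/2 = 1/4, [tt,t] = G_t/2 = -13
Gamma^s_ij = (G*[ij,s] - F*[ij,t])/(EG - F^2), Gamma^t_ij = (E*[ij,t] - F*[ij,s])/(EG - F^2)

Answer: Gamma_sss = 0, Gamma_sst = -8/3729, Gamma_stt = 256/3729, Gamma_tss = 0, Gamma_tst = 416/3729, Gamma_ttt = -13312/3729


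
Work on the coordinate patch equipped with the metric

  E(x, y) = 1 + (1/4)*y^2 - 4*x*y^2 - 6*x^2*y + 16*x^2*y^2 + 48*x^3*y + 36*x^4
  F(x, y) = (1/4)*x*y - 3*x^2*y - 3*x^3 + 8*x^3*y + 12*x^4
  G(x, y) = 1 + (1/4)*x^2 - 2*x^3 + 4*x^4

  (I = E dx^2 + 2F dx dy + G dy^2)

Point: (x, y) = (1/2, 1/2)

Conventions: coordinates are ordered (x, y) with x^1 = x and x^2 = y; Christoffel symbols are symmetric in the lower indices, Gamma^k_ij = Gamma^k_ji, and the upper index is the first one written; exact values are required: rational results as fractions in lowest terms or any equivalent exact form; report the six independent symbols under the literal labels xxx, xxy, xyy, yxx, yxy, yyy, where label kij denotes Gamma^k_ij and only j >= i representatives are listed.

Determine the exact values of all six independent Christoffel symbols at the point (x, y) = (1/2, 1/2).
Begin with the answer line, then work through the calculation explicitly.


Answer: Gamma_xxx = 144/49, Gamma_xxy = 27/49, Gamma_xyy = 0, Gamma_yxx = 16/49, Gamma_yxy = 3/49, Gamma_yyy = 0

E = 97/16, F = 9/16, G = 17/16 at the point
E_x = 36, E_y = 27/4, F_x = 43/8, F_y = 3/8, G_x = 3/4, G_y = 0
EG - F^2 = 49/8;  g^inv = (8/49) * [[17/16, -9/16], [-9/16, 97/16]]
first-kind symbols [ij,l] = (1/2)(d_i g_jl + d_j g_il - d_l g_ij): [xx,x] = E_x/2 = 18, [xx,y] = F_x - E_y/2 = 2, [xy,x] = E_y/2 = 27/8, [xy,y] = G_x/2 = 3/8, [yy,x] = F_y - G_x/2 = 0, [yy,y] = G_y/2 = 0
Gamma^x_ij = (G*[ij,x] - F*[ij,y])/(EG - F^2), Gamma^y_ij = (E*[ij,y] - F*[ij,x])/(EG - F^2)


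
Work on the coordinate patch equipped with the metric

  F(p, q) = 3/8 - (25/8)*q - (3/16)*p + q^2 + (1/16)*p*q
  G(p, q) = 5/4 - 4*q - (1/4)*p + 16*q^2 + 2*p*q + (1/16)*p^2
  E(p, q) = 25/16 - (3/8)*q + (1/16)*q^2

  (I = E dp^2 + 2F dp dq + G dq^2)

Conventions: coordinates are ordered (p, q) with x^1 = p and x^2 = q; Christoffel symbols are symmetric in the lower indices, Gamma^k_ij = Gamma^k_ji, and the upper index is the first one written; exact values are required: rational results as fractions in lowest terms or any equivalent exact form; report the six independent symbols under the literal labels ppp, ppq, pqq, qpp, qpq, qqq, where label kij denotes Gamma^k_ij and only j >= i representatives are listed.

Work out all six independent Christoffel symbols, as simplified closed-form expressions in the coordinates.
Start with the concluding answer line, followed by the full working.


Answer: Gamma_ppp = 0, Gamma_ppq = (q - 3)/(p^2 + 32*p*q - 4*p + 257*q^2 - 70*q + 29), Gamma_pqq = (16*q - 48)/(p^2 + 32*p*q - 4*p + 257*q^2 - 70*q + 29), Gamma_qpp = 0, Gamma_qpq = (p + 16*q - 2)/(p^2 + 32*p*q - 4*p + 257*q^2 - 70*q + 29), Gamma_qqq = (16*p + 256*q - 32)/(p^2 + 32*p*q - 4*p + 257*q^2 - 70*q + 29)

E = 25/16 - (3/8)*q + (1/16)*q^2; F = 3/8 - (25/8)*q - (3/16)*p + q^2 + (1/16)*p*q; G = 5/4 - 4*q - (1/4)*p + 16*q^2 + 2*p*q + (1/16)*p^2
Gamma^k_ij = (1/2) g^{kl} (d_i g_jl + d_j g_il - d_l g_ij), with g^inv = (1/(EG-F^2)) [[G, -F], [-F, E]]
first partials: E_p = 0, E_q = -3/8 + (1/8)*q, F_p = -3/16 + (1/16)*q, F_q = -25/8 + 2*q + (1/16)*p, G_p = -1/4 + 2*q + (1/8)*p, G_q = -4 + 32*q + 2*p
D = EG - F^2 = 29/16 - (35/8)*q - (1/4)*p + (257/16)*q^2 + 2*p*q + (1/16)*p^2
expanded: Gamma^p_pp = (G E_p - 2F F_p + F E_q)/(2D), Gamma^p_pq = (G E_q - F G_p)/(2D), Gamma^p_qq = (2G F_q - G G_p - F G_q)/(2D), Gamma^q_pp = (2E F_p - E E_q - F E_p)/(2D), Gamma^q_pq = (E G_p - F E_q)/(2D), Gamma^q_qq = (E G_q - 2F F_q + F G_p)/(2D); substitute and cancel common factors


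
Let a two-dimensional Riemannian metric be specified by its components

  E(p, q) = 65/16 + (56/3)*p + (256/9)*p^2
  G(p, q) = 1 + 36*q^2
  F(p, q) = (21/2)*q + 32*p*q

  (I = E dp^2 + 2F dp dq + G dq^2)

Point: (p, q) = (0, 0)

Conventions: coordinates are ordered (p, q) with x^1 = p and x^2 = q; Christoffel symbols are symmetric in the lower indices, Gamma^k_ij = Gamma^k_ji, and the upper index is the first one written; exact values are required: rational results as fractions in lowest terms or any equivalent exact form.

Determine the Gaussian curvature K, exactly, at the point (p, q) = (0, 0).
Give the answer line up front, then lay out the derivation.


Answer: K = 8192/4225

E = 65/16, F = 0, G = 1, EG - F^2 = 65/16 at the point
E_p = 56/3, E_q = 0, F_p = 0, F_q = 21/2, G_p = 0, G_q = 0
E_qq = 0, F_pq = 32, G_pp = 0
The intrinsic route: Brioschi's K = (det M1 - det M2)/(EG - F^2)^2.
M1 = [[-E_qq/2 + F_pq - G_pp/2, E_p/2, F_p - E_q/2], [F_q - G_p/2, E, F], [G_q/2, F, G]] = [[32, 28/3, 0], [21/2, 65/16, 0], [0, 0, 1]]; det M1 = 32
M2 = [[0, E_q/2, G_p/2], [E_q/2, E, F], [G_p/2, F, G]] = [[0, 0, 0], [0, 65/16, 0], [0, 0, 1]]; det M2 = 0
det M1 - det M2 = 32; K = 32 / (65/16)^2 = 8192/4225
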